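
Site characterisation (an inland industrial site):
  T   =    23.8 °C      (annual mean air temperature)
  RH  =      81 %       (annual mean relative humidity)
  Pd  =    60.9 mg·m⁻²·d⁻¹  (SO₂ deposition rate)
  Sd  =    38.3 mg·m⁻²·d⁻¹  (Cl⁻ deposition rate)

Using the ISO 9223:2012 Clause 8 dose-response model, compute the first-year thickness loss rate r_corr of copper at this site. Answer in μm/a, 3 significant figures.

r_corr = 2.23 μm/a

copper: temperature factor f = -0.080·(13.8) = -1.1040
  sulphur-dioxide contribution → 0.6086 μm/a
  chloride contribution → 1.626 μm/a
  ⇒ r_corr(copper) = 2.234 μm/a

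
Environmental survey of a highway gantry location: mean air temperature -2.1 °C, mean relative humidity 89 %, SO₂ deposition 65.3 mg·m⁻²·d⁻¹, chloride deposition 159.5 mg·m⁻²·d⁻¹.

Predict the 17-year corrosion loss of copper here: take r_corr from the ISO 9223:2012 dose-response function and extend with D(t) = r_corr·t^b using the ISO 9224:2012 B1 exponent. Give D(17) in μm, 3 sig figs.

copper: temperature factor f = +0.126·(-12.1) = -1.5246
  sulphur-dioxide contribution → 0.6524 μm/a
  chloride contribution → 0.8959 μm/a
  ⇒ r_corr(copper) = 1.548 μm/a
ISO 9224: D(t) = r_corr · t^b with b = 0.667 (copper, B1)
  D(17) = 1.548 × 17^0.667 = 1.548 × 6.618 = 10.25 μm

D(17) = 10.2 μm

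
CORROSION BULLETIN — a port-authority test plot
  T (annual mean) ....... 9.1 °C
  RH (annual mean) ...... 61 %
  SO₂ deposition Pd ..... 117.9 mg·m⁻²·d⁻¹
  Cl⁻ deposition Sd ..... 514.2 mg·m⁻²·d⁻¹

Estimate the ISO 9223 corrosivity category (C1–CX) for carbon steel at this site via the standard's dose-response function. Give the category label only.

carbon steel: f(T) = +0.150·(T−10) [T≤10 °C] = -0.1350
  Pd branch = 1.77·Pd^0.52·e^(0.02·RH+f) = 62.57 μm/a
  Sd branch = 0.102·Sd^0.62·e^(0.033·RH+0.04·T) = 52.7 μm/a
  r_corr = 62.57 + 52.7 = 115.3 μm/a
ISO 9223 Table 2 (carbon steel): 80 < 115 ≤ 200 μm/a ⇒ C5

C5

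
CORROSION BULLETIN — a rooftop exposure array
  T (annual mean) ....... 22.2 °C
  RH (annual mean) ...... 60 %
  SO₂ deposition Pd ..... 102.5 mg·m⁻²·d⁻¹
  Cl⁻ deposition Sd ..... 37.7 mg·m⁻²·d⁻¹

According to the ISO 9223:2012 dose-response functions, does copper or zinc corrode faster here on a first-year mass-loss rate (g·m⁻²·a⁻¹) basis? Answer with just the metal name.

zinc

copper: f(T) = -0.080·(T−10) [T>10 °C] = -0.9760
  Pd branch = 0.0053·Pd^0.26·e^(0.059·RH+f) = 0.2294 μm/a
  Sd branch = 0.01025·Sd^0.27·e^(0.036·RH+0.049·T) = 0.7028 μm/a
  r_corr = 0.2294 + 0.7028 = 0.9322 μm/a
  mass loss = 0.9322 μm/a × 8.96 g/cm³ = 8.353 g·m⁻²·a⁻¹
zinc: f(T) = -0.071·(T−10) [T>10 °C] = -0.8662
  Pd branch = 0.0129·Pd^0.44·e^(0.046·RH+f) = 0.6573 μm/a
  Cl⁻ term: 0.0175·37.7^0.57·exp(0.008·60+0.085·22.2) = 1.478
  sum: 0.6573 + 1.478 → r_corr = 2.135 μm/a
  mass loss = 2.135 μm/a × 7.14 g/cm³ = 15.24 g·m⁻²·a⁻¹
Ordering by g·m⁻²·a⁻¹: zinc (15.2) > copper (8.35)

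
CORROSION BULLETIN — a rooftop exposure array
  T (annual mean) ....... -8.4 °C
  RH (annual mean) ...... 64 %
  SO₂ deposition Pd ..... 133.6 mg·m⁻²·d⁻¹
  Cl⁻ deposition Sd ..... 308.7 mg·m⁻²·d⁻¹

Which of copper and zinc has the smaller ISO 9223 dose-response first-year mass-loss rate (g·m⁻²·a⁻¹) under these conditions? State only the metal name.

copper

copper: temperature factor f = +0.126·(-18.4) = -2.3184
  sulphur-dioxide contribution → 0.08129 μm/a
  chloride contribution → 0.3197 μm/a
  total first-year rate 0.401 μm/a
  mass loss = 0.401 μm/a × 8.96 g/cm³ = 3.593 g·m⁻²·a⁻¹
zinc: T≤10 °C ⇒ hinge +0.038·(-8.4−10) = -0.6992
  sulphur-dioxide contribution → 1.049 μm/a
  chloride contribution → 0.3753 μm/a
  ⇒ r_corr(zinc) = 1.424 μm/a
  mass loss = 1.424 μm/a × 7.14 g/cm³ = 10.17 g·m⁻²·a⁻¹
Ordering by g·m⁻²·a⁻¹: zinc (10.2) > copper (3.59)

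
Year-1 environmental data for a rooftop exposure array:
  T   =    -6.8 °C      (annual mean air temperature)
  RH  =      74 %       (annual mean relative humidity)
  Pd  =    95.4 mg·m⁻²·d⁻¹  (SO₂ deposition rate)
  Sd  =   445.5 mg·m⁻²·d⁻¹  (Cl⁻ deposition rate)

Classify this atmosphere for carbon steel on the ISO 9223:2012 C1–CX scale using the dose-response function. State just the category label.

C3

carbon steel: f(T) = +0.150·(T−10) [T≤10 °C] = -2.5200
  SO₂ term: 1.77·95.4^0.52·exp(0.02·74-2.5200) = 6.694
  Cl⁻ term: 0.102·445.5^0.62·exp(0.033·74+0.04·-6.8) = 39.2
  sum: 6.694 + 39.2 → r_corr = 45.9 μm/a
45.9 μm/a falls in (25, 50] for carbon steel → category C3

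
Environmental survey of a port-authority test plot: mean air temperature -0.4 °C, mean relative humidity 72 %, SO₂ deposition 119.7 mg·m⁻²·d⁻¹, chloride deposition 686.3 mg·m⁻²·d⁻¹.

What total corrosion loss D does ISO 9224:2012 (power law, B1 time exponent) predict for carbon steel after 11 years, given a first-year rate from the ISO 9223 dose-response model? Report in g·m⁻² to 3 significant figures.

D(11) = 2.22e+03 g·m⁻²

carbon steel: T≤10 °C ⇒ hinge +0.150·(-0.4−10) = -1.5600
  sulphur-dioxide contribution → 18.9 μm/a
  chloride contribution → 61.97 μm/a
  ⇒ r_corr(carbon steel) = 80.87 μm/a
ISO 9224: D(t) = r_corr · t^b with b = 0.523 (carbon steel, B1)
  D(11) = 80.87 × 11^0.523 = 80.87 × 3.505 = 283.4 μm
  Mass loss = 283.4 μm × 7.85 g/cm³ = 2225 g·m⁻²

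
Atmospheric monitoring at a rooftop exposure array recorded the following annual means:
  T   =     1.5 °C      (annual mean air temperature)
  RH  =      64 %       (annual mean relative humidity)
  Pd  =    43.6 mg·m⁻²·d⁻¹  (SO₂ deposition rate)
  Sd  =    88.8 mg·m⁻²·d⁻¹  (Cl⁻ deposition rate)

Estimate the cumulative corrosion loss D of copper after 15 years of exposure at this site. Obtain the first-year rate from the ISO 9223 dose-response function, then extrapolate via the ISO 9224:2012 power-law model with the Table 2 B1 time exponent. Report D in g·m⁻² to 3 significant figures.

D(15) = 31.8 g·m⁻²

copper: f(T) = +0.126·(T−10) [T≤10 °C] = -1.0710
  Pd branch = 0.0053·Pd^0.26·e^(0.059·RH+f) = 0.2115 μm/a
  Sd branch = 0.01025·Sd^0.27·e^(0.036·RH+0.049·T) = 0.371 μm/a
  sum: 0.2115 + 0.371 → r_corr = 0.5825 μm/a
Long-term exponent b (ISO 9224 Table 2, B1) = 0.667
  D(15) = 0.5825 × 15^0.667 = 0.5825 × 6.088 = 3.546 μm
  Mass loss = 3.546 μm × 8.96 g/cm³ = 31.77 g·m⁻²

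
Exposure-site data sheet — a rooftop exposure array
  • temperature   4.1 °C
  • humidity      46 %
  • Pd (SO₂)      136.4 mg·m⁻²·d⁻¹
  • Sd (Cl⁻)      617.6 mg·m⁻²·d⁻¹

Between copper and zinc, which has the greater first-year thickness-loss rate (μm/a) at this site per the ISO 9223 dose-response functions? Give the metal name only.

zinc

copper: T≤10 °C ⇒ hinge +0.126·(4.1−10) = -0.7434
  Pd branch = 0.0053·Pd^0.26·e^(0.059·RH+f) = 0.1365 μm/a
  Sd branch = 0.01025·Sd^0.27·e^(0.036·RH+0.049·T) = 0.3721 μm/a
  sum: 0.1365 + 0.3721 → r_corr = 0.5086 μm/a
zinc: temperature factor f = +0.038·(-5.9) = -0.2242
  Pd branch = 0.0129·Pd^0.44·e^(0.046·RH+f) = 0.7439 μm/a
  Sd branch = 0.0175·Sd^0.57·e^(0.008·RH+0.085·T) = 1.396 μm/a
  r_corr = 0.7439 + 1.396 = 2.14 μm/a
Ordering by μm/a: zinc (2.14) > copper (0.509)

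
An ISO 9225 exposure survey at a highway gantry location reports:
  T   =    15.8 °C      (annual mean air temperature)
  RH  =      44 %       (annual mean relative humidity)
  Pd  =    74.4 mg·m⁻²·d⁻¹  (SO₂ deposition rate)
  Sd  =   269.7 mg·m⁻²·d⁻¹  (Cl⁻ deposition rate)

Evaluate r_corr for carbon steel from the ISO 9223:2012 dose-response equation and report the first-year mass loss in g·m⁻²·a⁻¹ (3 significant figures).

r_corr = 437 g·m⁻²·a⁻¹

carbon steel: T>10 °C ⇒ hinge -0.054·(15.8−10) = -0.3132
  sulphur-dioxide contribution → 29.33 μm/a
  chloride contribution → 26.35 μm/a
  total first-year rate 55.68 μm/a
Convert to mass loss: 55.68 μm/a × 7.85 g/cm³ = 437.1 g·m⁻²·a⁻¹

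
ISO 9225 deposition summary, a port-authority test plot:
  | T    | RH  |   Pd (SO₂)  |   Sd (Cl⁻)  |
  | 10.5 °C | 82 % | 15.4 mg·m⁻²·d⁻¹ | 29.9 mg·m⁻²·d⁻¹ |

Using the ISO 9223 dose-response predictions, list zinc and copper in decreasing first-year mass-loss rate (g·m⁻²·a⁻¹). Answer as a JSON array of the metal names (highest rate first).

zinc: f(T) = -0.071·(T−10) [T>10 °C] = -0.0355
  Pd branch = 0.0129·Pd^0.44·e^(0.046·RH+f) = 1.802 μm/a
  Sd branch = 0.0175·Sd^0.57·e^(0.008·RH+0.085·T) = 0.5711 μm/a
  r_corr = 1.802 + 0.5711 = 2.373 μm/a
  mass loss = 2.373 μm/a × 7.14 g/cm³ = 16.95 g·m⁻²·a⁻¹
copper: T>10 °C ⇒ hinge -0.080·(10.5−10) = -0.0400
  Pd branch = 0.0053·Pd^0.26·e^(0.059·RH+f) = 1.309 μm/a
  Sd branch = 0.01025·Sd^0.27·e^(0.036·RH+0.049·T) = 0.8216 μm/a
  r_corr = 1.309 + 0.8216 = 2.13 μm/a
  mass loss = 2.13 μm/a × 8.96 g/cm³ = 19.09 g·m⁻²·a⁻¹
Ordering by g·m⁻²·a⁻¹: copper (19.1) > zinc (16.9)

["copper", "zinc"]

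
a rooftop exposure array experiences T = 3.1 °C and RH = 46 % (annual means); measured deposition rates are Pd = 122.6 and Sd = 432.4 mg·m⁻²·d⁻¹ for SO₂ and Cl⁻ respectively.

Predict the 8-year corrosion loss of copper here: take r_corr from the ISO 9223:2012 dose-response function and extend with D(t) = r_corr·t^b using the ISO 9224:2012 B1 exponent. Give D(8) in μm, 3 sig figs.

copper: T≤10 °C ⇒ hinge +0.126·(3.1−10) = -0.8694
  Pd branch = 0.0053·Pd^0.26·e^(0.059·RH+f) = 0.1171 μm/a
  Cl⁻ term: 0.01025·432.4^0.27·exp(0.036·46+0.049·3.1) = 0.3218
  r_corr = 0.1171 + 0.3218 = 0.4388 μm/a
Long-term exponent b (ISO 9224 Table 2, B1) = 0.667
  D(8) = 0.4388 × 8^0.667 = 0.4388 × 4.003 = 1.757 μm

D(8) = 1.76 μm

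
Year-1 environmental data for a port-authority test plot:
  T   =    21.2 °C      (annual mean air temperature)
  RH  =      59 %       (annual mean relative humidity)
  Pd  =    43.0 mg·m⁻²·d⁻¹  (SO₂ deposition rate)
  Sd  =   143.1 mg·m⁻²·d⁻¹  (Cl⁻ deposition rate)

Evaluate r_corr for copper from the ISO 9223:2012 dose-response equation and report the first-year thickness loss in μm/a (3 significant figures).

r_corr = 1.11 μm/a

copper: f(T) = -0.080·(T−10) [T>10 °C] = -0.8960
  Pd branch = 0.0053·Pd^0.26·e^(0.059·RH+f) = 0.1869 μm/a
  Sd branch = 0.01025·Sd^0.27·e^(0.036·RH+0.049·T) = 0.9254 μm/a
  sum: 0.1869 + 0.9254 → r_corr = 1.112 μm/a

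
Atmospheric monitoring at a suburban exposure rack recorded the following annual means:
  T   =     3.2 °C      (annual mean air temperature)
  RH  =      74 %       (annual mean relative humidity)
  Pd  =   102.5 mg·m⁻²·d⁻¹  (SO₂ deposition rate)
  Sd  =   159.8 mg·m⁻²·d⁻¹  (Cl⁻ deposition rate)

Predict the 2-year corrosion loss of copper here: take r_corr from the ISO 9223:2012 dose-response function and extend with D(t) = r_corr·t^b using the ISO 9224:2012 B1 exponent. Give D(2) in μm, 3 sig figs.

copper: f(T) = +0.126·(T−10) [T≤10 °C] = -0.8568
  sulphur-dioxide contribution → 0.5903 μm/a
  chloride contribution → 0.6772 μm/a
  total first-year rate 1.268 μm/a
Long-term exponent b (ISO 9224 Table 2, B1) = 0.667
  D(2) = 1.268 × 2^0.667 = 1.268 × 1.588 = 2.013 μm

D(2) = 2.01 μm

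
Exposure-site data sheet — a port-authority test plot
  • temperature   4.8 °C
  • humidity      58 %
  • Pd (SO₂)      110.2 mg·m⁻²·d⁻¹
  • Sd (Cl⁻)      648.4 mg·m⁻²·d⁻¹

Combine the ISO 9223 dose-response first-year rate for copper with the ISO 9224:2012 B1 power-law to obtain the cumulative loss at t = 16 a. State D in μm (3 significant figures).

D(16) = 5.64 μm

copper: f(T) = +0.126·(T−10) [T≤10 °C] = -0.6552
  sulphur-dioxide contribution → 0.2863 μm/a
  chloride contribution → 0.601 μm/a
  total first-year rate 0.8873 μm/a
Long-term exponent b (ISO 9224 Table 2, B1) = 0.667
  D(16) = 0.8873 × 16^0.667 = 0.8873 × 6.355 = 5.639 μm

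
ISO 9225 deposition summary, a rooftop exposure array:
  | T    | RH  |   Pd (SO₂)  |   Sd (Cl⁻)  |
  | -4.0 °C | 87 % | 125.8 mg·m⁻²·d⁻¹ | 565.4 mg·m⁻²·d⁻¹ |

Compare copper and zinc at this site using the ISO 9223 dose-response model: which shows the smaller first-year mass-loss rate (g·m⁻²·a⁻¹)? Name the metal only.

copper: temperature factor f = +0.126·(-14.0) = -1.7640
  Pd branch = 0.0053·Pd^0.26·e^(0.059·RH+f) = 0.5412 μm/a
  Cl⁻ term: 0.01025·565.4^0.27·exp(0.036·87+0.049·-4.0) = 1.069
  r_corr = 0.5412 + 1.069 = 1.61 μm/a
  mass loss = 1.61 μm/a × 8.96 g/cm³ = 14.43 g·m⁻²·a⁻¹
zinc: T≤10 °C ⇒ hinge +0.038·(-4.0−10) = -0.5320
  Pd branch = 0.0129·Pd^0.44·e^(0.046·RH+f) = 3.479 μm/a
  Sd branch = 0.0175·Sd^0.57·e^(0.008·RH+0.085·T) = 0.9257 μm/a
  r_corr = 3.479 + 0.9257 = 4.405 μm/a
  mass loss = 4.405 μm/a × 7.14 g/cm³ = 31.45 g·m⁻²·a⁻¹
Ordering by g·m⁻²·a⁻¹: zinc (31.4) > copper (14.4)

copper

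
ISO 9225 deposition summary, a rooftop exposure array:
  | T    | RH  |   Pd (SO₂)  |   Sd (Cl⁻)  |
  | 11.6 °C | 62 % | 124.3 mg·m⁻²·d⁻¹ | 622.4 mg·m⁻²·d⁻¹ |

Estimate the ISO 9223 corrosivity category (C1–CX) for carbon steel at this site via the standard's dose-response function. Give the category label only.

carbon steel: f(T) = -0.054·(T−10) [T>10 °C] = -0.0864
  sulphur-dioxide contribution → 68.88 μm/a
  chloride contribution → 67.76 μm/a
  ⇒ r_corr(carbon steel) = 136.6 μm/a
ISO 9223 Table 2 (carbon steel): 80 < 137 ≤ 200 μm/a ⇒ C5

C5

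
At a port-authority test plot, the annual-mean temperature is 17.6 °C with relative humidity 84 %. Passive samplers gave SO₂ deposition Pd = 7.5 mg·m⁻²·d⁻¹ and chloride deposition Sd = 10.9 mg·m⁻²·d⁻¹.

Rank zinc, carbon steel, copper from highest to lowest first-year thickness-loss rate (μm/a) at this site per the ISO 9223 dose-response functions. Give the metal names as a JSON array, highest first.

["carbon steel", "copper", "zinc"]

zinc: temperature factor f = -0.071·(7.6) = -0.5396
  Pd branch = 0.0129·Pd^0.44·e^(0.046·RH+f) = 0.8697 μm/a
  Cl⁻ term: 0.0175·10.9^0.57·exp(0.008·84+0.085·17.6) = 0.5969
  r_corr = 0.8697 + 0.5969 = 1.467 μm/a
carbon steel: T>10 °C ⇒ hinge -0.054·(17.6−10) = -0.4104
  Pd branch = 1.77·Pd^0.52·e^(0.02·RH+f) = 17.96 μm/a
  Sd branch = 0.102·Sd^0.62·e^(0.033·RH+0.04·T) = 14.5 μm/a
  r_corr = 17.96 + 14.5 = 32.46 μm/a
copper: temperature factor f = -0.080·(7.6) = -0.6080
  Pd branch = 0.0053·Pd^0.26·e^(0.059·RH+f) = 0.692 μm/a
  Cl⁻ term: 0.01025·10.9^0.27·exp(0.036·84+0.049·17.6) = 0.9521
  sum: 0.692 + 0.9521 → r_corr = 1.644 μm/a
Ordering by μm/a: carbon steel (32.5) > copper (1.64) > zinc (1.47)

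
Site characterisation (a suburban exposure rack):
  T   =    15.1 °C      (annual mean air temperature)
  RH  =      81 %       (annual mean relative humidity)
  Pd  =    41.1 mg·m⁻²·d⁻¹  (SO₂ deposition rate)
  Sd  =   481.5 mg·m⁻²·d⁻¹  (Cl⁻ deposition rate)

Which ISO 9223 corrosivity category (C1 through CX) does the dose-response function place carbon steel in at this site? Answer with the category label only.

carbon steel: f(T) = -0.054·(T−10) [T>10 °C] = -0.2754
  SO₂ term: 1.77·41.1^0.52·exp(0.02·81-0.2754) = 46.89
  Cl⁻ term: 0.102·481.5^0.62·exp(0.033·81+0.04·15.1) = 124.4
  r_corr = 46.89 + 124.4 = 171.3 μm/a
171 μm/a falls in (80, 200] for carbon steel → category C5

C5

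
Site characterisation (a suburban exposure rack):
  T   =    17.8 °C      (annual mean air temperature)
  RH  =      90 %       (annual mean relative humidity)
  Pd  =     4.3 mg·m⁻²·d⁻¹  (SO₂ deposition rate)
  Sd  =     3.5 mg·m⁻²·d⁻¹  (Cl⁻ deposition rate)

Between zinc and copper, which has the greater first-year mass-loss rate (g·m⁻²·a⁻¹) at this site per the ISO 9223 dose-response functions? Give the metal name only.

zinc: T>10 °C ⇒ hinge -0.071·(17.8−10) = -0.5538
  Pd branch = 0.0129·Pd^0.44·e^(0.046·RH+f) = 0.8847 μm/a
  Cl⁻ term: 0.0175·3.5^0.57·exp(0.008·90+0.085·17.8) = 0.3334
  sum: 0.8847 + 0.3334 → r_corr = 1.218 μm/a
  mass loss = 1.218 μm/a × 7.14 g/cm³ = 8.697 g·m⁻²·a⁻¹
copper: temperature factor f = -0.080·(7.8) = -0.6240
  Pd branch = 0.0053·Pd^0.26·e^(0.059·RH+f) = 0.8396 μm/a
  Cl⁻ term: 0.01025·3.5^0.27·exp(0.036·90+0.049·17.8) = 0.8781
  r_corr = 0.8396 + 0.8781 = 1.718 μm/a
  mass loss = 1.718 μm/a × 8.96 g/cm³ = 15.39 g·m⁻²·a⁻¹
Ordering by g·m⁻²·a⁻¹: copper (15.4) > zinc (8.7)

copper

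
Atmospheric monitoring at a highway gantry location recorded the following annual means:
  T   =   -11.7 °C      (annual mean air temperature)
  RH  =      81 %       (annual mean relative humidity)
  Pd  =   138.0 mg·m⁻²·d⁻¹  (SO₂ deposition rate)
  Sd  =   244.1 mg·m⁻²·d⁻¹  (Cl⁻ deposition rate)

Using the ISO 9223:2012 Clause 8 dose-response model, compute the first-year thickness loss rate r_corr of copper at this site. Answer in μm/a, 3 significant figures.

copper: T≤10 °C ⇒ hinge +0.126·(-11.7−10) = -2.7342
  SO₂ term: 0.0053·138.0^0.26·exp(0.059·81-2.7342) = 0.1475
  Cl⁻ term: 0.01025·244.1^0.27·exp(0.036·81+0.049·-11.7) = 0.4707
  sum: 0.1475 + 0.4707 → r_corr = 0.6182 μm/a

r_corr = 0.618 μm/a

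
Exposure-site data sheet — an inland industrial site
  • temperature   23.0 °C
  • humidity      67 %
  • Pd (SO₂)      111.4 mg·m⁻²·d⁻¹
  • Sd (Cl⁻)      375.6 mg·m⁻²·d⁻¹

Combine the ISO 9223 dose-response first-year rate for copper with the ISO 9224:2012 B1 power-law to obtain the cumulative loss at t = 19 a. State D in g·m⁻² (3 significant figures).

copper: f(T) = -0.080·(T−10) [T>10 °C] = -1.0400
  sulphur-dioxide contribution → 0.3323 μm/a
  chloride contribution → 1.749 μm/a
  ⇒ r_corr(copper) = 2.082 μm/a
Power-law: D(19) = r_corr · 19^0.667
  D(19) = 2.082 × 19^0.667 = 2.082 × 7.127 = 14.84 μm
  Mass loss = 14.84 μm × 8.96 g/cm³ = 132.9 g·m⁻²

D(19) = 133 g·m⁻²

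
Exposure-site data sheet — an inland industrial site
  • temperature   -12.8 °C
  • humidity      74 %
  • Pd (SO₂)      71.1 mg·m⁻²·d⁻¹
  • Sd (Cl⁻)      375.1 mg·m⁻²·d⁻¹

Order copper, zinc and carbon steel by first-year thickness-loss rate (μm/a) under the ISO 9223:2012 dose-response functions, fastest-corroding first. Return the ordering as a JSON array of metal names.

["carbon steel", "zinc", "copper"]

copper: f(T) = +0.126·(T−10) [T≤10 °C] = -2.8728
  SO₂ term: 0.0053·71.1^0.26·exp(0.059·74-2.8728) = 0.07149
  Sd branch = 0.01025·Sd^0.27·e^(0.036·RH+0.049·T) = 0.3893 μm/a
  sum: 0.07149 + 0.3893 → r_corr = 0.4608 μm/a
zinc: T≤10 °C ⇒ hinge +0.038·(-12.8−10) = -0.8664
  SO₂ term: 0.0129·71.1^0.44·exp(0.046·74-0.8664) = 1.065
  Sd branch = 0.0175·Sd^0.57·e^(0.008·RH+0.085·T) = 0.3125 μm/a
  r_corr = 1.065 + 0.3125 = 1.378 μm/a
carbon steel: temperature factor f = +0.150·(-22.8) = -3.4200
  Pd branch = 1.77·Pd^0.52·e^(0.02·RH+f) = 2.336 μm/a
  Sd branch = 0.102·Sd^0.62·e^(0.033·RH+0.04·T) = 27.72 μm/a
  sum: 2.336 + 27.72 → r_corr = 30.05 μm/a
Ordering by μm/a: carbon steel (30.1) > zinc (1.38) > copper (0.461)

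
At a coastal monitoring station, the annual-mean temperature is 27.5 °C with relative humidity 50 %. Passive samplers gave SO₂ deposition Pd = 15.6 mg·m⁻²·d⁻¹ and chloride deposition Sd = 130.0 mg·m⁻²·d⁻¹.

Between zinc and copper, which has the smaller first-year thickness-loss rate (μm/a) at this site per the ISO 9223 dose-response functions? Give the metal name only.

zinc: temperature factor f = -0.071·(17.5) = -1.2425
  sulphur-dioxide contribution → 0.1244 μm/a
  chloride contribution → 4.334 μm/a
  ⇒ r_corr(zinc) = 4.458 μm/a
copper: f(T) = -0.080·(T−10) [T>10 °C] = -1.4000
  sulphur-dioxide contribution → 0.05101 μm/a
  chloride contribution → 0.888 μm/a
  ⇒ r_corr(copper) = 0.939 μm/a
Ordering by μm/a: zinc (4.46) > copper (0.939)

copper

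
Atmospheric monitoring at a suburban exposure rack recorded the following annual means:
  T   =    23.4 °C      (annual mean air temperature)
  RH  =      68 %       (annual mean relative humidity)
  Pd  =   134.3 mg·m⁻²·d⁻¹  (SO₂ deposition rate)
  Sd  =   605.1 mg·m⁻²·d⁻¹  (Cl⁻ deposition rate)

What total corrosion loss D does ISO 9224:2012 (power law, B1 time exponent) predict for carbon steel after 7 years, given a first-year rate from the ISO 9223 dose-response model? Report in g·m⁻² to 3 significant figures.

carbon steel: T>10 °C ⇒ hinge -0.054·(23.4−10) = -0.7236
  Pd branch = 1.77·Pd^0.52·e^(0.02·RH+f) = 42.75 μm/a
  Cl⁻ term: 0.102·605.1^0.62·exp(0.033·68+0.04·23.4) = 130.1
  sum: 42.75 + 130.1 → r_corr = 172.9 μm/a
ISO 9224: D(t) = r_corr · t^b with b = 0.523 (carbon steel, B1)
  D(7) = 172.9 × 7^0.523 = 172.9 × 2.767 = 478.3 μm
  Mass loss = 478.3 μm × 7.85 g/cm³ = 3755 g·m⁻²

D(7) = 3.76e+03 g·m⁻²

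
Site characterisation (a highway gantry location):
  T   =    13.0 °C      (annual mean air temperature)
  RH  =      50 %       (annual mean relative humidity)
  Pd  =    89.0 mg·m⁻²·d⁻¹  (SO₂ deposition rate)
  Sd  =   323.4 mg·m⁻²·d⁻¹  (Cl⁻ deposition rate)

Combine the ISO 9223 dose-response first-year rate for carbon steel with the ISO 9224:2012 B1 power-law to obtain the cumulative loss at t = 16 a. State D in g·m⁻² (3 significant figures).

D(16) = 2.49e+03 g·m⁻²

carbon steel: f(T) = -0.054·(T−10) [T>10 °C] = -0.1620
  SO₂ term: 1.77·89.0^0.52·exp(0.02·50-0.1620) = 42.23
  Sd branch = 0.102·Sd^0.62·e^(0.033·RH+0.04·T) = 32.14 μm/a
  r_corr = 42.23 + 32.14 = 74.37 μm/a
Long-term exponent b (ISO 9224 Table 2, B1) = 0.523
  D(16) = 74.37 × 16^0.523 = 74.37 × 4.263 = 317.1 μm
  Mass loss = 317.1 μm × 7.85 g/cm³ = 2489 g·m⁻²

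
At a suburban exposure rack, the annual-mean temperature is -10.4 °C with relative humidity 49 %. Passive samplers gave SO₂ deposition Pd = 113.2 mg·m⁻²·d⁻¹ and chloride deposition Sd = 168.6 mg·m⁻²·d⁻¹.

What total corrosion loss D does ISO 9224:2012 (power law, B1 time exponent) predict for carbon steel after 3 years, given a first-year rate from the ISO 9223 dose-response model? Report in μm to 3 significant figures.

carbon steel: T≤10 °C ⇒ hinge +0.150·(-10.4−10) = -3.0600
  SO₂ term: 1.77·113.2^0.52·exp(0.02·49-3.0600) = 2.586
  Sd branch = 0.102·Sd^0.62·e^(0.033·RH+0.04·T) = 8.144 μm/a
  sum: 2.586 + 8.144 → r_corr = 10.73 μm/a
ISO 9224: D(t) = r_corr · t^b with b = 0.523 (carbon steel, B1)
  D(3) = 10.73 × 3^0.523 = 10.73 × 1.776 = 19.06 μm

D(3) = 19.1 μm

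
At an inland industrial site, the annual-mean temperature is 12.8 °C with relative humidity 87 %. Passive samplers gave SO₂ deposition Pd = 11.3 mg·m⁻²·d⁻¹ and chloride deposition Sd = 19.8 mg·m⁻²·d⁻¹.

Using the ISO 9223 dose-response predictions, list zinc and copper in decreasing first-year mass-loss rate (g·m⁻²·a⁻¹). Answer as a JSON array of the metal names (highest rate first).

["copper", "zinc"]

zinc: T>10 °C ⇒ hinge -0.071·(12.8−10) = -0.1988
  SO₂ term: 0.0129·11.3^0.44·exp(0.046·87-0.1988) = 1.681
  Cl⁻ term: 0.0175·19.8^0.57·exp(0.008·87+0.085·12.8) = 0.5714
  r_corr = 1.681 + 0.5714 = 2.253 μm/a
  mass loss = 2.253 μm/a × 7.14 g/cm³ = 16.08 g·m⁻²·a⁻¹
copper: f(T) = -0.080·(T−10) [T>10 °C] = -0.2240
  SO₂ term: 0.0053·11.3^0.26·exp(0.059·87-0.2240) = 1.349
  Sd branch = 0.01025·Sd^0.27·e^(0.036·RH+0.049·T) = 0.985 μm/a
  sum: 1.349 + 0.985 → r_corr = 2.334 μm/a
  mass loss = 2.334 μm/a × 8.96 g/cm³ = 20.91 g·m⁻²·a⁻¹
Ordering by g·m⁻²·a⁻¹: copper (20.9) > zinc (16.1)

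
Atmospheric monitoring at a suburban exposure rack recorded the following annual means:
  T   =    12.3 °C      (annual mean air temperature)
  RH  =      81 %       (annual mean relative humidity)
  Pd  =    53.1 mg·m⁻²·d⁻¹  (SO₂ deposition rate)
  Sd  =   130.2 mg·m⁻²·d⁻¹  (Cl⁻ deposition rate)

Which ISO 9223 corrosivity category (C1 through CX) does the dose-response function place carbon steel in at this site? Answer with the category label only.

C5

carbon steel: temperature factor f = -0.054·(2.3) = -0.1242
  SO₂ term: 1.77·53.1^0.52·exp(0.02·81-0.1242) = 62.32
  Sd branch = 0.102·Sd^0.62·e^(0.033·RH+0.04·T) = 49.45 μm/a
  r_corr = 62.32 + 49.45 = 111.8 μm/a
Category bounds: 80…200 μm/a bracket r_corr ⇒ C5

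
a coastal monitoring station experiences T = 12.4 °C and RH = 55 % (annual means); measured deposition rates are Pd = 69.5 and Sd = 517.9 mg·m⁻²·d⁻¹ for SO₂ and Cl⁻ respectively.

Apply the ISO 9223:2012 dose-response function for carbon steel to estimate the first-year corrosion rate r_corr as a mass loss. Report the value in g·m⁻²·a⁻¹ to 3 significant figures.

carbon steel: T>10 °C ⇒ hinge -0.054·(12.4−10) = -0.1296
  Pd branch = 1.77·Pd^0.52·e^(0.02·RH+f) = 42.39 μm/a
  Cl⁻ term: 0.102·517.9^0.62·exp(0.033·55+0.04·12.4) = 49.55
  r_corr = 42.39 + 49.55 = 91.94 μm/a
Convert to mass loss: 91.94 μm/a × 7.85 g/cm³ = 721.8 g·m⁻²·a⁻¹

r_corr = 722 g·m⁻²·a⁻¹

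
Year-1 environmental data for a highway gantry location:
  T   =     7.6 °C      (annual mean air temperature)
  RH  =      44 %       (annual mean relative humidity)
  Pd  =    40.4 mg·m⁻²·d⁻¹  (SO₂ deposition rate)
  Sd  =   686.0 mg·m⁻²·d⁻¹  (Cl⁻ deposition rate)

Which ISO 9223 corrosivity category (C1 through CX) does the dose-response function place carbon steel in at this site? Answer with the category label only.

carbon steel: f(T) = +0.150·(T−10) [T≤10 °C] = -0.3600
  SO₂ term: 1.77·40.4^0.52·exp(0.02·44-0.3600) = 20.38
  Sd branch = 0.102·Sd^0.62·e^(0.033·RH+0.04·T) = 33.86 μm/a
  r_corr = 20.38 + 33.86 = 54.24 μm/a
Category bounds: 50…80 μm/a bracket r_corr ⇒ C4

C4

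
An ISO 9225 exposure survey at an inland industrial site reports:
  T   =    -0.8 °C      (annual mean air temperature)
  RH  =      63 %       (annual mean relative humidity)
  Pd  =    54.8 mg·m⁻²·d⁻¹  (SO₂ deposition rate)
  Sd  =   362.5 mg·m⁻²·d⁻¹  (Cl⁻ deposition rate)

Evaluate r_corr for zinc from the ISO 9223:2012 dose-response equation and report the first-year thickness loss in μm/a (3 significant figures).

zinc: T≤10 °C ⇒ hinge +0.038·(-0.8−10) = -0.4104
  SO₂ term: 0.0129·54.8^0.44·exp(0.046·63-0.4104) = 0.9037
  Cl⁻ term: 0.0175·362.5^0.57·exp(0.008·63+0.085·-0.8) = 0.7784
  sum: 0.9037 + 0.7784 → r_corr = 1.682 μm/a

r_corr = 1.68 μm/a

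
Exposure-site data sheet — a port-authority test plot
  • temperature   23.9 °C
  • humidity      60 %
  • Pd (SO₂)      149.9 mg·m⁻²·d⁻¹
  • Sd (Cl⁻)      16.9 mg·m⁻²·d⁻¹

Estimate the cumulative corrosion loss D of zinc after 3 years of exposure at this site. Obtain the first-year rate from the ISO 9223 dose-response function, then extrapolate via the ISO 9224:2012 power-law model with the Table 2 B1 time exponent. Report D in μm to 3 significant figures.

zinc: temperature factor f = -0.071·(13.9) = -0.9869
  sulphur-dioxide contribution → 0.6886 μm/a
  chloride contribution → 1.081 μm/a
  ⇒ r_corr(zinc) = 1.769 μm/a
ISO 9224: D(t) = r_corr · t^b with b = 0.813 (zinc, B1)
  D(3) = 1.769 × 3^0.813 = 1.769 × 2.443 = 4.322 μm

D(3) = 4.32 μm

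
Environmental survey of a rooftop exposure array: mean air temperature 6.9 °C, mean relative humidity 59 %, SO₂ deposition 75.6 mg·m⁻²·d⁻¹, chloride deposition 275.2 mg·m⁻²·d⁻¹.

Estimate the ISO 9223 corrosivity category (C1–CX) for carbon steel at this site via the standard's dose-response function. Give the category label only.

C4

carbon steel: temperature factor f = +0.150·(-3.1) = -0.4650
  Pd branch = 1.77·Pd^0.52·e^(0.02·RH+f) = 34.3 μm/a
  Sd branch = 0.102·Sd^0.62·e^(0.033·RH+0.04·T) = 30.66 μm/a
  r_corr = 34.3 + 30.66 = 64.97 μm/a
65 μm/a falls in (50, 80] for carbon steel → category C4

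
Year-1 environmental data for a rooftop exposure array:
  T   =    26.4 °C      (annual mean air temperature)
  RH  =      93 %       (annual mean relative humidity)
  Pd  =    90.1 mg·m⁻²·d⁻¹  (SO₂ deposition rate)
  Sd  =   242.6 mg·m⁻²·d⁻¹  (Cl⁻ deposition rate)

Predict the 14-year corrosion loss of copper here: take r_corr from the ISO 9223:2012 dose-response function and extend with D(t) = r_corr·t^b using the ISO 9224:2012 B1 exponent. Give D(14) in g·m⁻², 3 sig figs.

copper: temperature factor f = -0.080·(16.4) = -1.3120
  sulphur-dioxide contribution → 1.111 μm/a
  chloride contribution → 4.682 μm/a
  total first-year rate 5.793 μm/a
Power-law: D(14) = r_corr · 14^0.667
  D(14) = 5.793 × 14^0.667 = 5.793 × 5.814 = 33.68 μm
  Mass loss = 33.68 μm × 8.96 g/cm³ = 301.8 g·m⁻²

D(14) = 302 g·m⁻²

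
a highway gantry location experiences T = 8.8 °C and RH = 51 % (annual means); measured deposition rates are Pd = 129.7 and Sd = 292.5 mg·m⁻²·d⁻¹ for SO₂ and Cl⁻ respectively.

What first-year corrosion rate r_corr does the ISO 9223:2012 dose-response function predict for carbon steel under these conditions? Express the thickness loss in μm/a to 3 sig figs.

carbon steel: f(T) = +0.150·(T−10) [T≤10 °C] = -0.1800
  sulphur-dioxide contribution → 51.46 μm/a
  chloride contribution → 26.39 μm/a
  total first-year rate 77.85 μm/a

r_corr = 77.9 μm/a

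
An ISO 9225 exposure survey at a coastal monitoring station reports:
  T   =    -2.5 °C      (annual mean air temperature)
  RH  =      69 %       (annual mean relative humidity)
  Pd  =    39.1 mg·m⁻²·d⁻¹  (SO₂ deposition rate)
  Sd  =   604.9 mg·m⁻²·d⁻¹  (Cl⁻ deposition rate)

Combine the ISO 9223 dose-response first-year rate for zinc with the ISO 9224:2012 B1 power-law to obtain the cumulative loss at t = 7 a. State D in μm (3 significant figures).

D(7) = 9.29 μm

zinc: T≤10 °C ⇒ hinge +0.038·(-2.5−10) = -0.4750
  Pd branch = 0.0129·Pd^0.44·e^(0.046·RH+f) = 0.9623 μm/a
  Cl⁻ term: 0.0175·604.9^0.57·exp(0.008·69+0.085·-2.5) = 0.9463
  r_corr = 0.9623 + 0.9463 = 1.909 μm/a
Power-law: D(7) = r_corr · 7^0.813
  D(7) = 1.909 × 7^0.813 = 1.909 × 4.865 = 9.285 μm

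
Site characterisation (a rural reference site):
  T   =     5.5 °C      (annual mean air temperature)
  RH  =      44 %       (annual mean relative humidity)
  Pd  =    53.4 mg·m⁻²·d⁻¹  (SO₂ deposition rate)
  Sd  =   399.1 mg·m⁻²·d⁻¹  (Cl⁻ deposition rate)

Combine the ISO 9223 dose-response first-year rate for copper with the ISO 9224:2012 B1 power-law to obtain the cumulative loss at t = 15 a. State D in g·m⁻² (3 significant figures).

D(15) = 24.2 g·m⁻²

copper: f(T) = +0.126·(T−10) [T≤10 °C] = -0.5670
  sulphur-dioxide contribution → 0.1134 μm/a
  chloride contribution → 0.3296 μm/a
  total first-year rate 0.443 μm/a
Power-law: D(15) = r_corr · 15^0.667
  D(15) = 0.443 × 15^0.667 = 0.443 × 6.088 = 2.697 μm
  Mass loss = 2.697 μm × 8.96 g/cm³ = 24.16 g·m⁻²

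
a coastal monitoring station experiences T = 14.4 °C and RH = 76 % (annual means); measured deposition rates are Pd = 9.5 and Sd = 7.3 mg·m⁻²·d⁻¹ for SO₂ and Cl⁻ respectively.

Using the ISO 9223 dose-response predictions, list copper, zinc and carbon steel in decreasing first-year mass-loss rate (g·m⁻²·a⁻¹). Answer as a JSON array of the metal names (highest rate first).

["carbon steel", "copper", "zinc"]

copper: temperature factor f = -0.080·(4.4) = -0.3520
  sulphur-dioxide contribution → 0.5929 μm/a
  chloride contribution → 0.5476 μm/a
  ⇒ r_corr(copper) = 1.141 μm/a
  mass loss = 1.141 μm/a × 8.96 g/cm³ = 10.22 g·m⁻²·a⁻¹
zinc: f(T) = -0.071·(T−10) [T>10 °C] = -0.3124
  sulphur-dioxide contribution → 0.8383 μm/a
  chloride contribution → 0.3394 μm/a
  total first-year rate 1.178 μm/a
  mass loss = 1.178 μm/a × 7.14 g/cm³ = 8.409 g·m⁻²·a⁻¹
carbon steel: T>10 °C ⇒ hinge -0.054·(14.4−10) = -0.2376
  sulphur-dioxide contribution → 20.57 μm/a
  chloride contribution → 7.642 μm/a
  ⇒ r_corr(carbon steel) = 28.22 μm/a
  mass loss = 28.22 μm/a × 7.85 g/cm³ = 221.5 g·m⁻²·a⁻¹
Ordering by g·m⁻²·a⁻¹: carbon steel (222) > copper (10.2) > zinc (8.41)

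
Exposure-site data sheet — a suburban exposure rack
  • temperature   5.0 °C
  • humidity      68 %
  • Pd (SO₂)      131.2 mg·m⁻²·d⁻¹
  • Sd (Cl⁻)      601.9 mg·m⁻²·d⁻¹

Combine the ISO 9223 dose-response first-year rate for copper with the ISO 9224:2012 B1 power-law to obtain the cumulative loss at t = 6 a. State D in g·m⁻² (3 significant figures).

D(6) = 41.6 g·m⁻²

copper: T≤10 °C ⇒ hinge +0.126·(5.0−10) = -0.6300
  sulphur-dioxide contribution → 0.5543 μm/a
  chloride contribution → 0.8526 μm/a
  ⇒ r_corr(copper) = 1.407 μm/a
Long-term exponent b (ISO 9224 Table 2, B1) = 0.667
  D(6) = 1.407 × 6^0.667 = 1.407 × 3.304 = 4.648 μm
  Mass loss = 4.648 μm × 8.96 g/cm³ = 41.65 g·m⁻²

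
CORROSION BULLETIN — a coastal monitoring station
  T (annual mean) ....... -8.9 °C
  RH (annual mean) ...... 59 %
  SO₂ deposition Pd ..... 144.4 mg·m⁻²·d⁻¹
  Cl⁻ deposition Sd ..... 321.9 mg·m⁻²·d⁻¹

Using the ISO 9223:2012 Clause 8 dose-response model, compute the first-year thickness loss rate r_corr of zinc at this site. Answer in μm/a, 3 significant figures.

zinc: f(T) = +0.038·(T−10) [T≤10 °C] = -0.7182
  SO₂ term: 0.0129·144.4^0.44·exp(0.046·59-0.7182) = 0.8464
  Cl⁻ term: 0.0175·321.9^0.57·exp(0.008·59+0.085·-8.9) = 0.3539
  sum: 0.8464 + 0.3539 → r_corr = 1.2 μm/a

r_corr = 1.20 μm/a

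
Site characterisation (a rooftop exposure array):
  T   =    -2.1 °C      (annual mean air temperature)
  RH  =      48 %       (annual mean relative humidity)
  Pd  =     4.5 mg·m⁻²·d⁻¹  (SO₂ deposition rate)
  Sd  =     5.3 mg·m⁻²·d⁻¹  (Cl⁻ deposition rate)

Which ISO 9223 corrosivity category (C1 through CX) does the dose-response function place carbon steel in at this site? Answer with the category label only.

carbon steel: f(T) = +0.150·(T−10) [T≤10 °C] = -1.8150
  SO₂ term: 1.77·4.5^0.52·exp(0.02·48-1.8150) = 1.646
  Cl⁻ term: 0.102·5.3^0.62·exp(0.033·48+0.04·-2.1) = 1.286
  sum: 1.646 + 1.286 → r_corr = 2.931 μm/a
ISO 9223 Table 2 (carbon steel): 1.3 < 2.93 ≤ 25 μm/a ⇒ C2

C2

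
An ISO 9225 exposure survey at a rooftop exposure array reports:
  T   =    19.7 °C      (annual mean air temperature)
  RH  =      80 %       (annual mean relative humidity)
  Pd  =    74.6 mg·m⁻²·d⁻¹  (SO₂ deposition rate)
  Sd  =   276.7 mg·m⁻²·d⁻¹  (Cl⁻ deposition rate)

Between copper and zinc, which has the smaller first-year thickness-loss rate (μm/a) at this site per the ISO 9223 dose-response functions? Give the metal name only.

copper

copper: temperature factor f = -0.080·(9.7) = -0.7760
  Pd branch = 0.0053·Pd^0.26·e^(0.059·RH+f) = 0.8395 μm/a
  Cl⁻ term: 0.01025·276.7^0.27·exp(0.036·80+0.049·19.7) = 2.188
  sum: 0.8395 + 2.188 → r_corr = 3.028 μm/a
zinc: T>10 °C ⇒ hinge -0.071·(19.7−10) = -0.6887
  SO₂ term: 0.0129·74.6^0.44·exp(0.046·80-0.6887) = 1.713
  Cl⁻ term: 0.0175·276.7^0.57·exp(0.008·80+0.085·19.7) = 4.367
  r_corr = 1.713 + 4.367 = 6.08 μm/a
Ordering by μm/a: zinc (6.08) > copper (3.03)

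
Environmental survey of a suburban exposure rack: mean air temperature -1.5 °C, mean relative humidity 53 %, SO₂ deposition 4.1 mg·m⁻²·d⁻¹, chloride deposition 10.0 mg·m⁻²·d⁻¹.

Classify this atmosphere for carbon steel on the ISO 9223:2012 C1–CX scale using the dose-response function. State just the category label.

C2

carbon steel: T≤10 °C ⇒ hinge +0.150·(-1.5−10) = -1.7250
  Pd branch = 1.77·Pd^0.52·e^(0.02·RH+f) = 1.896 μm/a
  Sd branch = 0.102·Sd^0.62·e^(0.033·RH+0.04·T) = 2.302 μm/a
  sum: 1.896 + 2.302 → r_corr = 4.198 μm/a
Category bounds: 1.3…25 μm/a bracket r_corr ⇒ C2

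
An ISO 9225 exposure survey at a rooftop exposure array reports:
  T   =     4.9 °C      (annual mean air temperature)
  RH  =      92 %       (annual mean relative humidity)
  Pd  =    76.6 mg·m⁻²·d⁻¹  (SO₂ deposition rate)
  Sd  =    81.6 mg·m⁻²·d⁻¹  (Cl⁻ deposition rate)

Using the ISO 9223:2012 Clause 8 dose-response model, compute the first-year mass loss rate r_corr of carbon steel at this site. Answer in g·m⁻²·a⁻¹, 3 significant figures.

r_corr = 699 g·m⁻²·a⁻¹

carbon steel: f(T) = +0.150·(T−10) [T≤10 °C] = -0.7650
  Pd branch = 1.77·Pd^0.52·e^(0.02·RH+f) = 49.5 μm/a
  Sd branch = 0.102·Sd^0.62·e^(0.033·RH+0.04·T) = 39.58 μm/a
  sum: 49.5 + 39.58 → r_corr = 89.08 μm/a
Convert to mass loss: 89.08 μm/a × 7.85 g/cm³ = 699.3 g·m⁻²·a⁻¹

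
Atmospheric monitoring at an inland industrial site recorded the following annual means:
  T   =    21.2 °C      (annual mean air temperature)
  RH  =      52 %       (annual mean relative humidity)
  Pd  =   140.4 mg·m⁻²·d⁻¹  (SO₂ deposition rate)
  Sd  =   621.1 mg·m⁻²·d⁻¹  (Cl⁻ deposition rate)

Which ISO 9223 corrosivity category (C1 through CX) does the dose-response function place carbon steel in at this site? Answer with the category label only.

carbon steel: temperature factor f = -0.054·(11.2) = -0.6048
  SO₂ term: 1.77·140.4^0.52·exp(0.02·52-0.6048) = 35.78
  Sd branch = 0.102·Sd^0.62·e^(0.033·RH+0.04·T) = 71.43 μm/a
  sum: 35.78 + 71.43 → r_corr = 107.2 μm/a
107 μm/a falls in (80, 200] for carbon steel → category C5

C5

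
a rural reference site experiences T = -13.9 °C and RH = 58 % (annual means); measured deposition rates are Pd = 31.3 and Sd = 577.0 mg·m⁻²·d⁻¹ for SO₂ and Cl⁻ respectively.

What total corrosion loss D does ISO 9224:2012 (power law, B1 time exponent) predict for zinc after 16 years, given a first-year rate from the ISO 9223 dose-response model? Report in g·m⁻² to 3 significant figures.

D(16) = 45.0 g·m⁻²

zinc: f(T) = +0.038·(T−10) [T≤10 °C] = -0.9082
  Pd branch = 0.0129·Pd^0.44·e^(0.046·RH+f) = 0.3411 μm/a
  Sd branch = 0.0175·Sd^0.57·e^(0.008·RH+0.085·T) = 0.3201 μm/a
  sum: 0.3411 + 0.3201 → r_corr = 0.6612 μm/a
ISO 9224: D(t) = r_corr · t^b with b = 0.813 (zinc, B1)
  D(16) = 0.6612 × 16^0.813 = 0.6612 × 9.527 = 6.299 μm
  Mass loss = 6.299 μm × 7.14 g/cm³ = 44.98 g·m⁻²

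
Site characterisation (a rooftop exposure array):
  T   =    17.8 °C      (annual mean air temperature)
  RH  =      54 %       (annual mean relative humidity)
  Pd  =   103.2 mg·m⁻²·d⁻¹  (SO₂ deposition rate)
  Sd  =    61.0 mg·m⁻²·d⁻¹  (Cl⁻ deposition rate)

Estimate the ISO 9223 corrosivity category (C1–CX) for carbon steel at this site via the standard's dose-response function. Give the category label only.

C4

carbon steel: T>10 °C ⇒ hinge -0.054·(17.8−10) = -0.4212
  sulphur-dioxide contribution → 38.12 μm/a
  chloride contribution → 15.8 μm/a
  total first-year rate 53.92 μm/a
53.9 μm/a falls in (50, 80] for carbon steel → category C4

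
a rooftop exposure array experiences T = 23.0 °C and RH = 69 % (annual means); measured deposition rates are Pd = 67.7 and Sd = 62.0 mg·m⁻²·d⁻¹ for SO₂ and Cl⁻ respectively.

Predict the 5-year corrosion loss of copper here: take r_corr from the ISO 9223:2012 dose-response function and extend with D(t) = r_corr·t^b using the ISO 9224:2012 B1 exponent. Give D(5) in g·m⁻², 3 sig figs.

copper: T>10 °C ⇒ hinge -0.080·(23.0−10) = -1.0400
  SO₂ term: 0.0053·67.7^0.26·exp(0.059·69-1.0400) = 0.3285
  Cl⁻ term: 0.01025·62.0^0.27·exp(0.036·69+0.049·23.0) = 1.156
  r_corr = 0.3285 + 1.156 = 1.484 μm/a
ISO 9224: D(t) = r_corr · t^b with b = 0.667 (copper, B1)
  D(5) = 1.484 × 5^0.667 = 1.484 × 2.926 = 4.343 μm
  Mass loss = 4.343 μm × 8.96 g/cm³ = 38.91 g·m⁻²

D(5) = 38.9 g·m⁻²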